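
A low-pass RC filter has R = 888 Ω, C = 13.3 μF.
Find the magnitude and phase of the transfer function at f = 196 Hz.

Step 1 — Angular frequency: ω = 2π·196 = 1232 rad/s.
Step 2 — Transfer function: H(jω) = 1/(1 + jωRC).
Step 3 — Denominator: 1 + jωRC = 1 + j·1232·888·1.33e-05 = 1 + j14.54.
Step 4 — H = 0.004705 - j0.06843.
Step 5 — Magnitude: |H| = 0.06859 (-23.3 dB); phase: φ = -86.1°.

|H| = 0.06859 (-23.3 dB), φ = -86.1°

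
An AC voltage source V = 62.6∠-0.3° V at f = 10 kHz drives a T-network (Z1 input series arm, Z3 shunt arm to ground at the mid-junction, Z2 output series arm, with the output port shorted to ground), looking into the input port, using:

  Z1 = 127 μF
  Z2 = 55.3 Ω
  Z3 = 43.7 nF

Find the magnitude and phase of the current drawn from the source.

Step 1 — Angular frequency: ω = 2π·f = 2π·1e+04 = 6.283e+04 rad/s.
Step 2 — Component impedances:
  Z1: Z = 1/(jωC) = -j/(ω·C) = 0 - j0.1253 Ω
  Z2: Z = R = 55.3 Ω
  Z3: Z = 1/(jωC) = -j/(ω·C) = 0 - j364.2 Ω
Step 3 — With the output port shorted to ground, the output series arm Z2 runs from the junction to ground; the shunt arm Z3 also runs from the junction to ground. They appear in parallel: Z3 || Z2 = 54.05 - j8.208 Ω.
Step 4 — Series with input arm Z1: Z_in = Z1 + (Z3 || Z2) = 54.05 - j8.333 Ω = 54.69∠-8.8° Ω.
Step 5 — Source phasor: V = 62.6∠-0.3° V = 62.6 - j0.3278 V.
Step 6 — Ohm's law: I = V / Z_total = (62.6 - j0.3278) / (54.05 - j8.333) = 1.132 + j0.1685 A.
Step 7 — Convert to polar: |I| = 1.145 A, ∠I = 8.5°.

I = 1.145∠8.5° A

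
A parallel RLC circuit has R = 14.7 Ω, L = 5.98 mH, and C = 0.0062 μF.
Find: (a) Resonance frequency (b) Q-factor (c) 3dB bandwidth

Step 1 — Resonance: ω₀ = 1/√(LC) = 1/√(0.00598·6.2e-09) = 1.642e+05 rad/s.
Step 2 — f₀ = ω₀/(2π) = 2.614e+04 Hz.
Step 3 — Parallel Q: Q = R/(ω₀L) = 14.7/(1.642e+05·0.00598) = 0.01497.
Step 4 — Bandwidth: Δω = ω₀/Q = 1.097e+07 rad/s; BW = Δω/(2π) = 1.746e+06 Hz.

(a) f₀ = 2.614e+04 Hz  (b) Q = 0.01497  (c) BW = 1.746e+06 Hz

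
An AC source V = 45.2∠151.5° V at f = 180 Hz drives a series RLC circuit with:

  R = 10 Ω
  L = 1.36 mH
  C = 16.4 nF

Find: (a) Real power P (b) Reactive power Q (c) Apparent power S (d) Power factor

Step 1 — Angular frequency: ω = 2π·f = 2π·180 = 1131 rad/s.
Step 2 — Component impedances:
  R: Z = R = 10 Ω
  L: Z = jωL = j·1131·0.00136 = 0 + j1.538 Ω
  C: Z = 1/(jωC) = -j/(ω·C) = 0 - j5.391e+04 Ω
Step 3 — Series combination: Z_total = R + L + C = 10 - j5.391e+04 Ω = 5.391e+04∠-90.0° Ω.
Step 4 — Source phasor: V = 45.2∠151.5° V = -39.72 + j21.57 V.
Step 5 — Current: I = V / Z = -0.0004002 - j0.0007367 A = 0.0008384∠-118.5° A.
Step 6 — Complex power: S = V·I* = 7.029e-06 - j0.0379 VA.
Step 7 — Real power: P = Re(S) = 7.029e-06 W.
Step 8 — Reactive power: Q = Im(S) = -0.0379 VAR.
Step 9 — Apparent power: |S| = 0.0379 VA.
Step 10 — Power factor: PF = P/|S| = 0.0001855 (leading).

(a) P = 7.029e-06 W  (b) Q = -0.0379 VAR  (c) S = 0.0379 VA  (d) PF = 0.0001855 (leading)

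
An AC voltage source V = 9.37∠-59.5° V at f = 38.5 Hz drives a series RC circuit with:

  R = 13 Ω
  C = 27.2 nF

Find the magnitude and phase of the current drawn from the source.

Step 1 — Angular frequency: ω = 2π·f = 2π·38.5 = 241.9 rad/s.
Step 2 — Component impedances:
  R: Z = R = 13 Ω
  C: Z = 1/(jωC) = -j/(ω·C) = 0 - j1.52e+05 Ω
Step 3 — Series combination: Z_total = R + C = 13 - j1.52e+05 Ω = 1.52e+05∠-90.0° Ω.
Step 4 — Source phasor: V = 9.37∠-59.5° V = 4.756 - j8.073 V.
Step 5 — Ohm's law: I = V / Z_total = (4.756 - j8.073) / (13 - j1.52e+05) = 5.312e-05 + j3.129e-05 A.
Step 6 — Convert to polar: |I| = 6.165e-05 A, ∠I = 30.5°.

I = 6.165e-05∠30.5° A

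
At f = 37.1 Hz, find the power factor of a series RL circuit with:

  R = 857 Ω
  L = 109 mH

Step 1 — Angular frequency: ω = 2π·f = 2π·37.1 = 233.1 rad/s.
Step 2 — Component impedances:
  R: Z = R = 857 Ω
  L: Z = jωL = j·233.1·0.109 = 0 + j25.41 Ω
Step 3 — Series combination: Z_total = R + L = 857 + j25.41 Ω = 857.4∠1.7° Ω.
Step 4 — Power factor: PF = cos(φ) = Re(Z)/|Z| = 857/857.38 = 0.9996.
Step 5 — Type: Im(Z) = 25.41 ⇒ lagging (phase φ = 1.7°).

PF = 0.9996 (lagging, φ = 1.7°)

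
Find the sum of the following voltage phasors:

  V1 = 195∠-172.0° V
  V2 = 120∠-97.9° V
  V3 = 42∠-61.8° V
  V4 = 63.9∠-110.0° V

Step 1 — Convert each phasor to rectangular form:
  V1 = 195·(cos(-172.0°) + j·sin(-172.0°)) = -193.1 - j27.14 V
  V2 = 120·(cos(-97.9°) + j·sin(-97.9°)) = -16.49 - j118.9 V
  V3 = 42·(cos(-61.8°) + j·sin(-61.8°)) = 19.85 - j37.01 V
  V4 = 63.9·(cos(-110.0°) + j·sin(-110.0°)) = -21.86 - j60.05 V
Step 2 — Sum components: V_total = -211.6 - j243.1 V.
Step 3 — Convert to polar: |V_total| = 322.3 V, ∠V_total = -131.0°.

V_total = 322.3∠-131.0° V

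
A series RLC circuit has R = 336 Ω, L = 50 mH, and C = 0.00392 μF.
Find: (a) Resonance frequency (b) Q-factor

Step 1 — Resonance condition Im(Z)=0 gives ω₀ = 1/√(LC).
Step 2 — ω₀ = 1/√(0.05·3.92e-09) = 7.143e+04 rad/s.
Step 3 — f₀ = ω₀/(2π) = 1.137e+04 Hz.
Step 4 — Series Q: Q = ω₀L/R = 7.143e+04·0.05/336 = 10.63.

(a) f₀ = 1.137e+04 Hz  (b) Q = 10.63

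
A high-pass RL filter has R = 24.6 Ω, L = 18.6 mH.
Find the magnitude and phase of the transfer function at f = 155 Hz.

Step 1 — Angular frequency: ω = 2π·155 = 973.9 rad/s.
Step 2 — Transfer function: H(jω) = jωL/(R + jωL).
Step 3 — Numerator jωL = j·18.11; denominator R + jωL = 24.6 + j18.11.
Step 4 — H = 0.3516 + j0.4775.
Step 5 — Magnitude: |H| = 0.5929 (-4.5 dB); phase: φ = 53.6°.

|H| = 0.5929 (-4.5 dB), φ = 53.6°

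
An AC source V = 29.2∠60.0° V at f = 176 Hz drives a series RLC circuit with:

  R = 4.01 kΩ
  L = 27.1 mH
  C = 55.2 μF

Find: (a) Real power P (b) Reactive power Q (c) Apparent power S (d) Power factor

Step 1 — Angular frequency: ω = 2π·f = 2π·176 = 1106 rad/s.
Step 2 — Component impedances:
  R: Z = R = 4010 Ω
  L: Z = jωL = j·1106·0.0271 = 0 + j29.97 Ω
  C: Z = 1/(jωC) = -j/(ω·C) = 0 - j16.38 Ω
Step 3 — Series combination: Z_total = R + L + C = 4010 + j13.59 Ω = 4010∠0.2° Ω.
Step 4 — Source phasor: V = 29.2∠60.0° V = 14.6 + j25.29 V.
Step 5 — Current: I = V / Z = 0.003662 + j0.006294 A = 0.007282∠59.8° A.
Step 6 — Complex power: S = V·I* = 0.2126 + j0.0007204 VA.
Step 7 — Real power: P = Re(S) = 0.2126 W.
Step 8 — Reactive power: Q = Im(S) = 0.0007204 VAR.
Step 9 — Apparent power: |S| = 0.2126 VA.
Step 10 — Power factor: PF = P/|S| = 1 (lagging).

(a) P = 0.2126 W  (b) Q = 0.0007204 VAR  (c) S = 0.2126 VA  (d) PF = 1 (lagging)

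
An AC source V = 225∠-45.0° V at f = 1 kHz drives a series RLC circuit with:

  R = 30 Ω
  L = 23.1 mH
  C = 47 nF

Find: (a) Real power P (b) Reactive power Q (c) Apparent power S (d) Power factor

Step 1 — Angular frequency: ω = 2π·f = 2π·1000 = 6283 rad/s.
Step 2 — Component impedances:
  R: Z = R = 30 Ω
  L: Z = jωL = j·6283·0.0231 = 0 + j145.1 Ω
  C: Z = 1/(jωC) = -j/(ω·C) = 0 - j3386 Ω
Step 3 — Series combination: Z_total = R + L + C = 30 - j3241 Ω = 3241∠-89.5° Ω.
Step 4 — Source phasor: V = 225∠-45.0° V = 159.1 - j159.1 V.
Step 5 — Current: I = V / Z = 0.04954 + j0.04863 A = 0.06942∠44.5° A.
Step 6 — Complex power: S = V·I* = 0.1446 - j15.62 VA.
Step 7 — Real power: P = Re(S) = 0.1446 W.
Step 8 — Reactive power: Q = Im(S) = -15.62 VAR.
Step 9 — Apparent power: |S| = 15.62 VA.
Step 10 — Power factor: PF = P/|S| = 0.009256 (leading).

(a) P = 0.1446 W  (b) Q = -15.62 VAR  (c) S = 15.62 VA  (d) PF = 0.009256 (leading)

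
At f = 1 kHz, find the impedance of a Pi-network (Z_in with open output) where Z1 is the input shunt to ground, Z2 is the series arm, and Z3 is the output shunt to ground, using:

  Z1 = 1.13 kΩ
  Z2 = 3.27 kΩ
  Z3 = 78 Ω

Step 1 — Angular frequency: ω = 2π·f = 2π·1000 = 6283 rad/s.
Step 2 — Component impedances:
  Z1: Z = R = 1130 Ω
  Z2: Z = R = 3270 Ω
  Z3: Z = R = 78 Ω
Step 3 — With open output, the series arm Z2 and the output shunt Z3 appear in series to ground: Z2 + Z3 = 3348 Ω.
Step 4 — Parallel with input shunt Z1: Z_in = Z1 || (Z2 + Z3) = 844.9 Ω = 844.9∠0.0° Ω.

Z = 844.9 Ω = 844.9∠0.0° Ω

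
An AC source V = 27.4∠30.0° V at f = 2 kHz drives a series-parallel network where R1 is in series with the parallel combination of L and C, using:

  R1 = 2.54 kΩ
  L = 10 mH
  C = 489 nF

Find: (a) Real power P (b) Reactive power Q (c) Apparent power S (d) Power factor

Step 1 — Angular frequency: ω = 2π·f = 2π·2000 = 1.257e+04 rad/s.
Step 2 — Component impedances:
  R1: Z = R = 2540 Ω
  L: Z = jωL = j·1.257e+04·0.01 = 0 + j125.7 Ω
  C: Z = 1/(jωC) = -j/(ω·C) = 0 - j162.7 Ω
Step 3 — Parallel branch: L || C = 1/(1/L + 1/C) = 0 + j551.6 Ω.
Step 4 — Series with R1: Z_total = R1 + (L || C) = 2540 + j551.6 Ω = 2599∠12.3° Ω.
Step 5 — Source phasor: V = 27.4∠30.0° V = 23.73 + j13.7 V.
Step 6 — Current: I = V / Z = 0.01004 + j0.003213 A = 0.01054∠17.7° A.
Step 7 — Complex power: S = V·I* = 0.2823 + j0.0613 VA.
Step 8 — Real power: P = Re(S) = 0.2823 W.
Step 9 — Reactive power: Q = Im(S) = 0.0613 VAR.
Step 10 — Apparent power: |S| = 0.2888 VA.
Step 11 — Power factor: PF = P/|S| = 0.9772 (lagging).

(a) P = 0.2823 W  (b) Q = 0.0613 VAR  (c) S = 0.2888 VA  (d) PF = 0.9772 (lagging)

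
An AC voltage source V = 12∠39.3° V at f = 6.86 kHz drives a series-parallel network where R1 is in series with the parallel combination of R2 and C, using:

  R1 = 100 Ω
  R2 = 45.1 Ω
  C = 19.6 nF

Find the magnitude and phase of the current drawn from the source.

Step 1 — Angular frequency: ω = 2π·f = 2π·6860 = 4.31e+04 rad/s.
Step 2 — Component impedances:
  R1: Z = R = 100 Ω
  R2: Z = R = 45.1 Ω
  C: Z = 1/(jωC) = -j/(ω·C) = 0 - j1184 Ω
Step 3 — Parallel branch: R2 || C = 1/(1/R2 + 1/C) = 45.03 - j1.716 Ω.
Step 4 — Series with R1: Z_total = R1 + (R2 || C) = 145 - j1.716 Ω = 145∠-0.7° Ω.
Step 5 — Source phasor: V = 12∠39.3° V = 9.286 + j7.601 V.
Step 6 — Ohm's law: I = V / Z_total = (9.286 + j7.601) / (145 - j1.716) = 0.0634 + j0.05316 A.
Step 7 — Convert to polar: |I| = 0.08273 A, ∠I = 40.0°.

I = 0.08273∠40.0° A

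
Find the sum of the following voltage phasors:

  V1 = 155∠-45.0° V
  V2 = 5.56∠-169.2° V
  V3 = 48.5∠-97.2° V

Step 1 — Convert each phasor to rectangular form:
  V1 = 155·(cos(-45.0°) + j·sin(-45.0°)) = 109.6 - j109.6 V
  V2 = 5.56·(cos(-169.2°) + j·sin(-169.2°)) = -5.462 - j1.042 V
  V3 = 48.5·(cos(-97.2°) + j·sin(-97.2°)) = -6.079 - j48.12 V
Step 2 — Sum components: V_total = 98.06 - j158.8 V.
Step 3 — Convert to polar: |V_total| = 186.6 V, ∠V_total = -58.3°.

V_total = 186.6∠-58.3° V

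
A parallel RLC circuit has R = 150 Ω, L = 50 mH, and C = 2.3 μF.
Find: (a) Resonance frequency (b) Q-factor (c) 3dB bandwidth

Step 1 — Resonance: ω₀ = 1/√(LC) = 1/√(0.05·2.3e-06) = 2949 rad/s.
Step 2 — f₀ = ω₀/(2π) = 469.3 Hz.
Step 3 — Parallel Q: Q = R/(ω₀L) = 150/(2949·0.05) = 1.017.
Step 4 — Bandwidth: Δω = ω₀/Q = 2899 rad/s; BW = Δω/(2π) = 461.3 Hz.

(a) f₀ = 469.3 Hz  (b) Q = 1.017  (c) BW = 461.3 Hz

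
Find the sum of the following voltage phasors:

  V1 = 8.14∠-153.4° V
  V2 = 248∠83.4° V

Step 1 — Convert each phasor to rectangular form:
  V1 = 8.14·(cos(-153.4°) + j·sin(-153.4°)) = -7.278 - j3.645 V
  V2 = 248·(cos(83.4°) + j·sin(83.4°)) = 28.5 + j246.4 V
Step 2 — Sum components: V_total = 21.23 + j242.7 V.
Step 3 — Convert to polar: |V_total| = 243.6 V, ∠V_total = 85.0°.

V_total = 243.6∠85.0° V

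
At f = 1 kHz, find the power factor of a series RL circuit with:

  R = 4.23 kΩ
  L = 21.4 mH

Step 1 — Angular frequency: ω = 2π·f = 2π·1000 = 6283 rad/s.
Step 2 — Component impedances:
  R: Z = R = 4230 Ω
  L: Z = jωL = j·6283·0.0214 = 0 + j134.5 Ω
Step 3 — Series combination: Z_total = R + L = 4230 + j134.5 Ω = 4232∠1.8° Ω.
Step 4 — Power factor: PF = cos(φ) = Re(Z)/|Z| = 4230/4232 = 0.9995.
Step 5 — Type: Im(Z) = 134.5 ⇒ lagging (phase φ = 1.8°).

PF = 0.9995 (lagging, φ = 1.8°)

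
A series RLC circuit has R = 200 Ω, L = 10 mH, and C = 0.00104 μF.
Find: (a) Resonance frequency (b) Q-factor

Step 1 — Resonance condition Im(Z)=0 gives ω₀ = 1/√(LC).
Step 2 — ω₀ = 1/√(0.01·1.04e-09) = 3.101e+05 rad/s.
Step 3 — f₀ = ω₀/(2π) = 4.935e+04 Hz.
Step 4 — Series Q: Q = ω₀L/R = 3.101e+05·0.01/200 = 15.5.

(a) f₀ = 4.935e+04 Hz  (b) Q = 15.5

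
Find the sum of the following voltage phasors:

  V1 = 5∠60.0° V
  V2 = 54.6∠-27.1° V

Step 1 — Convert each phasor to rectangular form:
  V1 = 5·(cos(60.0°) + j·sin(60.0°)) = 2.5 + j4.33 V
  V2 = 54.6·(cos(-27.1°) + j·sin(-27.1°)) = 48.61 - j24.87 V
Step 2 — Sum components: V_total = 51.11 - j20.54 V.
Step 3 — Convert to polar: |V_total| = 55.08 V, ∠V_total = -21.9°.

V_total = 55.08∠-21.9° V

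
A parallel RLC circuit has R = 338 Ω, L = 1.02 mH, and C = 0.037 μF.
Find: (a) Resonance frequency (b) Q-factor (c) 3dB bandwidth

Step 1 — Resonance: ω₀ = 1/√(LC) = 1/√(0.00102·3.7e-08) = 1.628e+05 rad/s.
Step 2 — f₀ = ω₀/(2π) = 2.591e+04 Hz.
Step 3 — Parallel Q: Q = R/(ω₀L) = 338/(1.628e+05·0.00102) = 2.036.
Step 4 — Bandwidth: Δω = ω₀/Q = 7.996e+04 rad/s; BW = Δω/(2π) = 1.273e+04 Hz.

(a) f₀ = 2.591e+04 Hz  (b) Q = 2.036  (c) BW = 1.273e+04 Hz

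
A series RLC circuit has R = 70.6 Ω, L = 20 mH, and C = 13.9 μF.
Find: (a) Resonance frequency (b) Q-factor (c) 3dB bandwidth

Step 1 — Resonance condition Im(Z)=0 gives ω₀ = 1/√(LC).
Step 2 — ω₀ = 1/√(0.02·1.39e-05) = 1897 rad/s.
Step 3 — f₀ = ω₀/(2π) = 301.9 Hz.
Step 4 — Series Q: Q = ω₀L/R = 1897·0.02/70.6 = 0.5373.
Step 5 — 3dB bandwidth: Δω = ω₀/Q = 3530 rad/s; BW = Δω/(2π) = 561.8 Hz.

(a) f₀ = 301.9 Hz  (b) Q = 0.5373  (c) BW = 561.8 Hz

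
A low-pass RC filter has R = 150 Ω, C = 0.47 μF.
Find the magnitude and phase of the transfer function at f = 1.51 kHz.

Step 1 — Angular frequency: ω = 2π·1510 = 9488 rad/s.
Step 2 — Transfer function: H(jω) = 1/(1 + jωRC).
Step 3 — Denominator: 1 + jωRC = 1 + j·9488·150·4.7e-07 = 1 + j0.6689.
Step 4 — H = 0.6909 - j0.4621.
Step 5 — Magnitude: |H| = 0.8312 (-1.6 dB); phase: φ = -33.8°.

|H| = 0.8312 (-1.6 dB), φ = -33.8°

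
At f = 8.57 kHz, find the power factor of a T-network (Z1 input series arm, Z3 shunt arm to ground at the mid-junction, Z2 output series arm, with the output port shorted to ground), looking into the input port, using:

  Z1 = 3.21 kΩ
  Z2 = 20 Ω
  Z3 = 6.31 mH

Step 1 — Angular frequency: ω = 2π·f = 2π·8570 = 5.385e+04 rad/s.
Step 2 — Component impedances:
  Z1: Z = R = 3210 Ω
  Z2: Z = R = 20 Ω
  Z3: Z = jωL = j·5.385e+04·0.00631 = 0 + j339.8 Ω
Step 3 — With the output port shorted to ground, the output series arm Z2 runs from the junction to ground; the shunt arm Z3 also runs from the junction to ground. They appear in parallel: Z3 || Z2 = 19.93 + j1.173 Ω.
Step 4 — Series with input arm Z1: Z_in = Z1 + (Z3 || Z2) = 3230 + j1.173 Ω = 3230∠0.0° Ω.
Step 5 — Power factor: PF = cos(φ) = Re(Z)/|Z| = 3230/3230 = 1.
Step 6 — Type: Im(Z) = 1.173 ⇒ lagging (phase φ = 0.0°).

PF = 1 (lagging, φ = 0.0°)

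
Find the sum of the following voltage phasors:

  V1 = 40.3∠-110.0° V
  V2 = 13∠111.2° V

Step 1 — Convert each phasor to rectangular form:
  V1 = 40.3·(cos(-110.0°) + j·sin(-110.0°)) = -13.78 - j37.87 V
  V2 = 13·(cos(111.2°) + j·sin(111.2°)) = -4.701 + j12.12 V
Step 2 — Sum components: V_total = -18.48 - j25.75 V.
Step 3 — Convert to polar: |V_total| = 31.7 V, ∠V_total = -125.7°.

V_total = 31.7∠-125.7° V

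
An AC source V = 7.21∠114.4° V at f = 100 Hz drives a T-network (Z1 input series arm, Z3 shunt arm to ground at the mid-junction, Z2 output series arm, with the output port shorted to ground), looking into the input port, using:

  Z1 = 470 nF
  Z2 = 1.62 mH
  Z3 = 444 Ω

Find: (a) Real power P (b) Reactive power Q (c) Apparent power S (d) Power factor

Step 1 — Angular frequency: ω = 2π·f = 2π·100 = 628.3 rad/s.
Step 2 — Component impedances:
  Z1: Z = 1/(jωC) = -j/(ω·C) = 0 - j3386 Ω
  Z2: Z = jωL = j·628.3·0.00162 = 0 + j1.018 Ω
  Z3: Z = R = 444 Ω
Step 3 — With the output port shorted to ground, the output series arm Z2 runs from the junction to ground; the shunt arm Z3 also runs from the junction to ground. They appear in parallel: Z3 || Z2 = 0.002333 + j1.018 Ω.
Step 4 — Series with input arm Z1: Z_in = Z1 + (Z3 || Z2) = 0.002333 - j3385 Ω = 3385∠-90.0° Ω.
Step 5 — Source phasor: V = 7.21∠114.4° V = -2.978 + j6.566 V.
Step 6 — Current: I = V / Z = -0.00194 - j0.0008798 A = 0.00213∠-155.6° A.
Step 7 — Complex power: S = V·I* = 1.059e-08 - j0.01536 VA.
Step 8 — Real power: P = Re(S) = 1.059e-08 W.
Step 9 — Reactive power: Q = Im(S) = -0.01536 VAR.
Step 10 — Apparent power: |S| = 0.01536 VA.
Step 11 — Power factor: PF = P/|S| = 6.893e-07 (leading).

(a) P = 1.059e-08 W  (b) Q = -0.01536 VAR  (c) S = 0.01536 VA  (d) PF = 6.893e-07 (leading)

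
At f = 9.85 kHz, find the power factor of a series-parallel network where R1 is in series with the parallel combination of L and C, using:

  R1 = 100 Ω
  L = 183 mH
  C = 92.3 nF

Step 1 — Angular frequency: ω = 2π·f = 2π·9850 = 6.189e+04 rad/s.
Step 2 — Component impedances:
  R1: Z = R = 100 Ω
  L: Z = jωL = j·6.189e+04·0.183 = 0 + j1.133e+04 Ω
  C: Z = 1/(jωC) = -j/(ω·C) = 0 - j175.1 Ω
Step 3 — Parallel branch: L || C = 1/(1/L + 1/C) = 0 - j177.8 Ω.
Step 4 — Series with R1: Z_total = R1 + (L || C) = 100 - j177.8 Ω = 204∠-60.6° Ω.
Step 5 — Power factor: PF = cos(φ) = Re(Z)/|Z| = 100/204 = 0.4902.
Step 6 — Type: Im(Z) = -177.8 ⇒ leading (phase φ = -60.6°).

PF = 0.4902 (leading, φ = -60.6°)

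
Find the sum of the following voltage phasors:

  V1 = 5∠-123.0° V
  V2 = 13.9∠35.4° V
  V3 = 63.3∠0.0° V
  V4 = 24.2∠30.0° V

Step 1 — Convert each phasor to rectangular form:
  V1 = 5·(cos(-123.0°) + j·sin(-123.0°)) = -2.723 - j4.193 V
  V2 = 13.9·(cos(35.4°) + j·sin(35.4°)) = 11.33 + j8.052 V
  V3 = 63.3·(cos(0.0°) + j·sin(0.0°)) = 63.3 V
  V4 = 24.2·(cos(30.0°) + j·sin(30.0°)) = 20.96 + j12.1 V
Step 2 — Sum components: V_total = 92.86 + j15.96 V.
Step 3 — Convert to polar: |V_total| = 94.23 V, ∠V_total = 9.8°.

V_total = 94.23∠9.8° V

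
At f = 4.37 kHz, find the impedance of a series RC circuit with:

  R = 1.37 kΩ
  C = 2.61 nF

Step 1 — Angular frequency: ω = 2π·f = 2π·4370 = 2.746e+04 rad/s.
Step 2 — Component impedances:
  R: Z = R = 1370 Ω
  C: Z = 1/(jωC) = -j/(ω·C) = 0 - j1.395e+04 Ω
Step 3 — Series combination: Z_total = R + C = 1370 - j1.395e+04 Ω = 1.402e+04∠-84.4° Ω.

Z = 1370 - j1.395e+04 Ω = 1.402e+04∠-84.4° Ω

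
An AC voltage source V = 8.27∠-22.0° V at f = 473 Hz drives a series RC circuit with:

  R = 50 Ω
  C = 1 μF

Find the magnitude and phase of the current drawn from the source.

Step 1 — Angular frequency: ω = 2π·f = 2π·473 = 2972 rad/s.
Step 2 — Component impedances:
  R: Z = R = 50 Ω
  C: Z = 1/(jωC) = -j/(ω·C) = 0 - j336.5 Ω
Step 3 — Series combination: Z_total = R + C = 50 - j336.5 Ω = 340.2∠-81.5° Ω.
Step 4 — Source phasor: V = 8.27∠-22.0° V = 7.668 - j3.098 V.
Step 5 — Ohm's law: I = V / Z_total = (7.668 - j3.098) / (50 - j336.5) = 0.01232 + j0.02096 A.
Step 6 — Convert to polar: |I| = 0.02431 A, ∠I = 59.5°.

I = 0.02431∠59.5° A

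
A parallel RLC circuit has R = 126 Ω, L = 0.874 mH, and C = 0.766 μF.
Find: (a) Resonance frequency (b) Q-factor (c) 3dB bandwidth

Step 1 — Resonance: ω₀ = 1/√(LC) = 1/√(0.000874·7.66e-07) = 3.865e+04 rad/s.
Step 2 — f₀ = ω₀/(2π) = 6151 Hz.
Step 3 — Parallel Q: Q = R/(ω₀L) = 126/(3.865e+04·0.000874) = 3.73.
Step 4 — Bandwidth: Δω = ω₀/Q = 1.036e+04 rad/s; BW = Δω/(2π) = 1649 Hz.

(a) f₀ = 6151 Hz  (b) Q = 3.73  (c) BW = 1649 Hz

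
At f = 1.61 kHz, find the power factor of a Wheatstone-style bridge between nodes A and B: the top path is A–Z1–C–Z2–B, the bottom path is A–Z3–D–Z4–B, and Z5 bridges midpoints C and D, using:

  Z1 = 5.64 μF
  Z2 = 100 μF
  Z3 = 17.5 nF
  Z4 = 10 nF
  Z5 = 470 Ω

Step 1 — Angular frequency: ω = 2π·f = 2π·1610 = 1.012e+04 rad/s.
Step 2 — Component impedances:
  Z1: Z = 1/(jωC) = -j/(ω·C) = 0 - j17.53 Ω
  Z2: Z = 1/(jωC) = -j/(ω·C) = 0 - j0.9885 Ω
  Z3: Z = 1/(jωC) = -j/(ω·C) = 0 - j5649 Ω
  Z4: Z = 1/(jωC) = -j/(ω·C) = 0 - j9885 Ω
  Z5: Z = R = 470 Ω
Step 3 — Bridge requires nodal analysis (the Z5 bridge couples midpoints C and D, so the two paths cannot be reduced to a simple series/parallel combination). Setting node B to ground and injecting 1 A at node A, the 3-node admittance system at A, C, D solves to V_A = Z_AB = 0.00414 - j18.46 Ω = 18.46∠-90.0° Ω.
Step 4 — Power factor: PF = cos(φ) = Re(Z)/|Z| = 0.00414/18.46 = 0.0002243.
Step 5 — Type: Im(Z) = -18.46 ⇒ leading (phase φ = -90.0°).

PF = 0.0002243 (leading, φ = -90.0°)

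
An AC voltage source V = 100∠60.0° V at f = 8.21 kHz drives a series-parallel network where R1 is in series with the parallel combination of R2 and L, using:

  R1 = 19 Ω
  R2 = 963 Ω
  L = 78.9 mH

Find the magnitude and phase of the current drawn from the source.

Step 1 — Angular frequency: ω = 2π·f = 2π·8210 = 5.158e+04 rad/s.
Step 2 — Component impedances:
  R1: Z = R = 19 Ω
  R2: Z = R = 963 Ω
  L: Z = jωL = j·5.158e+04·0.0789 = 0 + j4070 Ω
Step 3 — Parallel branch: R2 || L = 1/(1/R2 + 1/L) = 911.9 + j215.8 Ω.
Step 4 — Series with R1: Z_total = R1 + (R2 || L) = 930.9 + j215.8 Ω = 955.6∠13.0° Ω.
Step 5 — Source phasor: V = 100∠60.0° V = 50 + j86.6 V.
Step 6 — Ohm's law: I = V / Z_total = (50 + j86.6) / (930.9 + j215.8) = 0.07143 + j0.07647 A.
Step 7 — Convert to polar: |I| = 0.1046 A, ∠I = 47.0°.

I = 0.1046∠47.0° A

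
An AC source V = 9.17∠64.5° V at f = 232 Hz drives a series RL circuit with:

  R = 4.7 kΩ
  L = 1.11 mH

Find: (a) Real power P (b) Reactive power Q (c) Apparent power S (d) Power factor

Step 1 — Angular frequency: ω = 2π·f = 2π·232 = 1458 rad/s.
Step 2 — Component impedances:
  R: Z = R = 4700 Ω
  L: Z = jωL = j·1458·0.00111 = 0 + j1.618 Ω
Step 3 — Series combination: Z_total = R + L = 4700 + j1.618 Ω = 4700∠0.0° Ω.
Step 4 — Source phasor: V = 9.17∠64.5° V = 3.948 + j8.277 V.
Step 5 — Current: I = V / Z = 0.0008406 + j0.001761 A = 0.001951∠64.5° A.
Step 6 — Complex power: S = V·I* = 0.01789 + j6.159e-06 VA.
Step 7 — Real power: P = Re(S) = 0.01789 W.
Step 8 — Reactive power: Q = Im(S) = 6.159e-06 VAR.
Step 9 — Apparent power: |S| = 0.01789 VA.
Step 10 — Power factor: PF = P/|S| = 1 (lagging).

(a) P = 0.01789 W  (b) Q = 6.159e-06 VAR  (c) S = 0.01789 VA  (d) PF = 1 (lagging)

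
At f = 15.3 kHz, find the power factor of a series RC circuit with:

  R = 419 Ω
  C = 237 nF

Step 1 — Angular frequency: ω = 2π·f = 2π·1.53e+04 = 9.613e+04 rad/s.
Step 2 — Component impedances:
  R: Z = R = 419 Ω
  C: Z = 1/(jωC) = -j/(ω·C) = 0 - j43.89 Ω
Step 3 — Series combination: Z_total = R + C = 419 - j43.89 Ω = 421.3∠-6.0° Ω.
Step 4 — Power factor: PF = cos(φ) = Re(Z)/|Z| = 419/421.29 = 0.9946.
Step 5 — Type: Im(Z) = -43.89 ⇒ leading (phase φ = -6.0°).

PF = 0.9946 (leading, φ = -6.0°)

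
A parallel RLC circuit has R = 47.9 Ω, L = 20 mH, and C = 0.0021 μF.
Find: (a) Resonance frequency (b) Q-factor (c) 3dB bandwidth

Step 1 — Resonance: ω₀ = 1/√(LC) = 1/√(0.02·2.1e-09) = 1.543e+05 rad/s.
Step 2 — f₀ = ω₀/(2π) = 2.456e+04 Hz.
Step 3 — Parallel Q: Q = R/(ω₀L) = 47.9/(1.543e+05·0.02) = 0.01552.
Step 4 — Bandwidth: Δω = ω₀/Q = 9.941e+06 rad/s; BW = Δω/(2π) = 1.582e+06 Hz.

(a) f₀ = 2.456e+04 Hz  (b) Q = 0.01552  (c) BW = 1.582e+06 Hz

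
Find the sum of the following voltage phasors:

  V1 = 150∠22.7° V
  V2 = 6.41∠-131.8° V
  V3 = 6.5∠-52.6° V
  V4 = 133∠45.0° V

Step 1 — Convert each phasor to rectangular form:
  V1 = 150·(cos(22.7°) + j·sin(22.7°)) = 138.4 + j57.89 V
  V2 = 6.41·(cos(-131.8°) + j·sin(-131.8°)) = -4.272 - j4.779 V
  V3 = 6.5·(cos(-52.6°) + j·sin(-52.6°)) = 3.948 - j5.164 V
  V4 = 133·(cos(45.0°) + j·sin(45.0°)) = 94.05 + j94.05 V
Step 2 — Sum components: V_total = 232.1 + j142 V.
Step 3 — Convert to polar: |V_total| = 272.1 V, ∠V_total = 31.5°.

V_total = 272.1∠31.5° V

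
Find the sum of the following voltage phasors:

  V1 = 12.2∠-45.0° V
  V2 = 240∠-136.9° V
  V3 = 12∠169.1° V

Step 1 — Convert each phasor to rectangular form:
  V1 = 12.2·(cos(-45.0°) + j·sin(-45.0°)) = 8.627 - j8.627 V
  V2 = 240·(cos(-136.9°) + j·sin(-136.9°)) = -175.2 - j164 V
  V3 = 12·(cos(169.1°) + j·sin(169.1°)) = -11.78 + j2.269 V
Step 2 — Sum components: V_total = -178.4 - j170.3 V.
Step 3 — Convert to polar: |V_total| = 246.7 V, ∠V_total = -136.3°.

V_total = 246.7∠-136.3° V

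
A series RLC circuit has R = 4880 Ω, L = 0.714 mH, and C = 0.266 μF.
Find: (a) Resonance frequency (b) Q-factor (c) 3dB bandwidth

Step 1 — Resonance condition Im(Z)=0 gives ω₀ = 1/√(LC).
Step 2 — ω₀ = 1/√(0.000714·2.66e-07) = 7.256e+04 rad/s.
Step 3 — f₀ = ω₀/(2π) = 1.155e+04 Hz.
Step 4 — Series Q: Q = ω₀L/R = 7.256e+04·0.000714/4880 = 0.01062.
Step 5 — 3dB bandwidth: Δω = ω₀/Q = 6.835e+06 rad/s; BW = Δω/(2π) = 1.088e+06 Hz.

(a) f₀ = 1.155e+04 Hz  (b) Q = 0.01062  (c) BW = 1.088e+06 Hz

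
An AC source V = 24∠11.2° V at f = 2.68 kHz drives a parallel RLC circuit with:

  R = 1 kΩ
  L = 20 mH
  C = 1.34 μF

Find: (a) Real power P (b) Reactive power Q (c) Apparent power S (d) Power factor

Step 1 — Angular frequency: ω = 2π·f = 2π·2680 = 1.684e+04 rad/s.
Step 2 — Component impedances:
  R: Z = R = 1000 Ω
  L: Z = jωL = j·1.684e+04·0.02 = 0 + j336.8 Ω
  C: Z = 1/(jωC) = -j/(ω·C) = 0 - j44.32 Ω
Step 3 — Parallel combination: 1/Z_total = 1/R + 1/L + 1/C; Z_total = 2.598 - j50.9 Ω = 50.97∠-87.1° Ω.
Step 4 — Source phasor: V = 24∠11.2° V = 23.54 + j4.662 V.
Step 5 — Current: I = V / Z = -0.0678 + j0.466 A = 0.4709∠98.3° A.
Step 6 — Complex power: S = V·I* = 0.576 - j11.29 VA.
Step 7 — Real power: P = Re(S) = 0.576 W.
Step 8 — Reactive power: Q = Im(S) = -11.29 VAR.
Step 9 — Apparent power: |S| = 11.3 VA.
Step 10 — Power factor: PF = P/|S| = 0.05097 (leading).

(a) P = 0.576 W  (b) Q = -11.29 VAR  (c) S = 11.3 VA  (d) PF = 0.05097 (leading)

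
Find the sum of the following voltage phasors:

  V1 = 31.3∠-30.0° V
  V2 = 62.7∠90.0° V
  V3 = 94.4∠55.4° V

Step 1 — Convert each phasor to rectangular form:
  V1 = 31.3·(cos(-30.0°) + j·sin(-30.0°)) = 27.11 - j15.65 V
  V2 = 62.7·(cos(90.0°) + j·sin(90.0°)) = 0 + j62.7 V
  V3 = 94.4·(cos(55.4°) + j·sin(55.4°)) = 53.6 + j77.7 V
Step 2 — Sum components: V_total = 80.71 + j124.8 V.
Step 3 — Convert to polar: |V_total| = 148.6 V, ∠V_total = 57.1°.

V_total = 148.6∠57.1° V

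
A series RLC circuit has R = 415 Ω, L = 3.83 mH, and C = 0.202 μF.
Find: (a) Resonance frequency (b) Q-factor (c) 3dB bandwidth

Step 1 — Resonance condition Im(Z)=0 gives ω₀ = 1/√(LC).
Step 2 — ω₀ = 1/√(0.00383·2.02e-07) = 3.595e+04 rad/s.
Step 3 — f₀ = ω₀/(2π) = 5722 Hz.
Step 4 — Series Q: Q = ω₀L/R = 3.595e+04·0.00383/415 = 0.3318.
Step 5 — 3dB bandwidth: Δω = ω₀/Q = 1.084e+05 rad/s; BW = Δω/(2π) = 1.725e+04 Hz.

(a) f₀ = 5722 Hz  (b) Q = 0.3318  (c) BW = 1.725e+04 Hz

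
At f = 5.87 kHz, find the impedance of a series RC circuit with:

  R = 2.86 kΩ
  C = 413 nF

Step 1 — Angular frequency: ω = 2π·f = 2π·5870 = 3.688e+04 rad/s.
Step 2 — Component impedances:
  R: Z = R = 2860 Ω
  C: Z = 1/(jωC) = -j/(ω·C) = 0 - j65.65 Ω
Step 3 — Series combination: Z_total = R + C = 2860 - j65.65 Ω = 2861∠-1.3° Ω.

Z = 2860 - j65.65 Ω = 2861∠-1.3° Ω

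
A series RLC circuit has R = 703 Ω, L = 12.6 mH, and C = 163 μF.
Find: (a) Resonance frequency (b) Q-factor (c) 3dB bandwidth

Step 1 — Resonance condition Im(Z)=0 gives ω₀ = 1/√(LC).
Step 2 — ω₀ = 1/√(0.0126·0.000163) = 697.8 rad/s.
Step 3 — f₀ = ω₀/(2π) = 111.1 Hz.
Step 4 — Series Q: Q = ω₀L/R = 697.8·0.0126/703 = 0.01251.
Step 5 — 3dB bandwidth: Δω = ω₀/Q = 5.579e+04 rad/s; BW = Δω/(2π) = 8880 Hz.

(a) f₀ = 111.1 Hz  (b) Q = 0.01251  (c) BW = 8880 Hz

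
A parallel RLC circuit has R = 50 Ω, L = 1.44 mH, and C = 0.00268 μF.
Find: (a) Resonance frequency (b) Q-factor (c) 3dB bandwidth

Step 1 — Resonance: ω₀ = 1/√(LC) = 1/√(0.00144·2.68e-09) = 5.09e+05 rad/s.
Step 2 — f₀ = ω₀/(2π) = 8.102e+04 Hz.
Step 3 — Parallel Q: Q = R/(ω₀L) = 50/(5.09e+05·0.00144) = 0.06821.
Step 4 — Bandwidth: Δω = ω₀/Q = 7.463e+06 rad/s; BW = Δω/(2π) = 1.188e+06 Hz.

(a) f₀ = 8.102e+04 Hz  (b) Q = 0.06821  (c) BW = 1.188e+06 Hz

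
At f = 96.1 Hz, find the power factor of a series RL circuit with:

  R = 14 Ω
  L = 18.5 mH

Step 1 — Angular frequency: ω = 2π·f = 2π·96.1 = 603.8 rad/s.
Step 2 — Component impedances:
  R: Z = R = 14 Ω
  L: Z = jωL = j·603.8·0.0185 = 0 + j11.17 Ω
Step 3 — Series combination: Z_total = R + L = 14 + j11.17 Ω = 17.91∠38.6° Ω.
Step 4 — Power factor: PF = cos(φ) = Re(Z)/|Z| = 14/17.91 = 0.7817.
Step 5 — Type: Im(Z) = 11.17 ⇒ lagging (phase φ = 38.6°).

PF = 0.7817 (lagging, φ = 38.6°)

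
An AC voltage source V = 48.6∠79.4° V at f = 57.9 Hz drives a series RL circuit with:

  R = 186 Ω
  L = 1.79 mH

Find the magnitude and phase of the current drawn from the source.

Step 1 — Angular frequency: ω = 2π·f = 2π·57.9 = 363.8 rad/s.
Step 2 — Component impedances:
  R: Z = R = 186 Ω
  L: Z = jωL = j·363.8·0.00179 = 0 + j0.6512 Ω
Step 3 — Series combination: Z_total = R + L = 186 + j0.6512 Ω = 186∠0.2° Ω.
Step 4 — Source phasor: V = 48.6∠79.4° V = 8.94 + j47.77 V.
Step 5 — Ohm's law: I = V / Z_total = (8.94 + j47.77) / (186 + j0.6512) = 0.04896 + j0.2567 A.
Step 6 — Convert to polar: |I| = 0.2613 A, ∠I = 79.2°.

I = 0.2613∠79.2° A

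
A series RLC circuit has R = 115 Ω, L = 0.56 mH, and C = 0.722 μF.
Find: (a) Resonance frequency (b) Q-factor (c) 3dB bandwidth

Step 1 — Resonance: ω₀ = 1/√(LC) = 1/√(0.00056·7.22e-07) = 4.973e+04 rad/s.
Step 2 — f₀ = ω₀/(2π) = 7915 Hz.
Step 3 — Series Q: Q = ω₀L/R = 4.973e+04·0.00056/115 = 0.2422.
Step 4 — Bandwidth: Δω = ω₀/Q = 2.054e+05 rad/s; BW = Δω/(2π) = 3.268e+04 Hz.

(a) f₀ = 7915 Hz  (b) Q = 0.2422  (c) BW = 3.268e+04 Hz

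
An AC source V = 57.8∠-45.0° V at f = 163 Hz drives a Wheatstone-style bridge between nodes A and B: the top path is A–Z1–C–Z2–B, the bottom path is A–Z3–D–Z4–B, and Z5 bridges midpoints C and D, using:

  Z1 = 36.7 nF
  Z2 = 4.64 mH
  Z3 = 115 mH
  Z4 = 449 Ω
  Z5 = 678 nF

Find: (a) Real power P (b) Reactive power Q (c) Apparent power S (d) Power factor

Step 1 — Angular frequency: ω = 2π·f = 2π·163 = 1024 rad/s.
Step 2 — Component impedances:
  Z1: Z = 1/(jωC) = -j/(ω·C) = 0 - j2.661e+04 Ω
  Z2: Z = jωL = j·1024·0.00464 = 0 + j4.752 Ω
  Z3: Z = jωL = j·1024·0.115 = 0 + j117.8 Ω
  Z4: Z = R = 449 Ω
  Z5: Z = 1/(jωC) = -j/(ω·C) = 0 - j1440 Ω
Step 3 — Bridge requires nodal analysis (the Z5 bridge couples midpoints C and D, so the two paths cannot be reduced to a simple series/parallel combination). Setting node B to ground and injecting 1 A at node A, the 3-node admittance system at A, C, D solves to V_A = Z_AB = 408.6 - j16.47 Ω = 408.9∠-2.3° Ω.
Step 4 — Source phasor: V = 57.8∠-45.0° V = 40.87 - j40.87 V.
Step 5 — Current: I = V / Z = 0.1039 - j0.09585 A = 0.1414∠-42.7° A.
Step 6 — Complex power: S = V·I* = 8.164 - j0.3291 VA.
Step 7 — Real power: P = Re(S) = 8.164 W.
Step 8 — Reactive power: Q = Im(S) = -0.3291 VAR.
Step 9 — Apparent power: |S| = 8.171 VA.
Step 10 — Power factor: PF = P/|S| = 0.9992 (leading).

(a) P = 8.164 W  (b) Q = -0.3291 VAR  (c) S = 8.171 VA  (d) PF = 0.9992 (leading)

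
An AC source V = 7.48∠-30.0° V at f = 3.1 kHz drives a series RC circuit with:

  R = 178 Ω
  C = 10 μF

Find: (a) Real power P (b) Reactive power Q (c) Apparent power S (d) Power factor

Step 1 — Angular frequency: ω = 2π·f = 2π·3100 = 1.948e+04 rad/s.
Step 2 — Component impedances:
  R: Z = R = 178 Ω
  C: Z = 1/(jωC) = -j/(ω·C) = 0 - j5.134 Ω
Step 3 — Series combination: Z_total = R + C = 178 - j5.134 Ω = 178.1∠-1.7° Ω.
Step 4 — Source phasor: V = 7.48∠-30.0° V = 6.478 - j3.74 V.
Step 5 — Current: I = V / Z = 0.03697 - j0.01994 A = 0.04201∠-28.3° A.
Step 6 — Complex power: S = V·I* = 0.3141 - j0.009059 VA.
Step 7 — Real power: P = Re(S) = 0.3141 W.
Step 8 — Reactive power: Q = Im(S) = -0.009059 VAR.
Step 9 — Apparent power: |S| = 0.3142 VA.
Step 10 — Power factor: PF = P/|S| = 0.9996 (leading).

(a) P = 0.3141 W  (b) Q = -0.009059 VAR  (c) S = 0.3142 VA  (d) PF = 0.9996 (leading)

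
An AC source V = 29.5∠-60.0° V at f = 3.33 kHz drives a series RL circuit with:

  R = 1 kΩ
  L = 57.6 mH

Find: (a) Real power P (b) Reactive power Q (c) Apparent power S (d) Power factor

Step 1 — Angular frequency: ω = 2π·f = 2π·3330 = 2.092e+04 rad/s.
Step 2 — Component impedances:
  R: Z = R = 1000 Ω
  L: Z = jωL = j·2.092e+04·0.0576 = 0 + j1205 Ω
Step 3 — Series combination: Z_total = R + L = 1000 + j1205 Ω = 1566∠50.3° Ω.
Step 4 — Source phasor: V = 29.5∠-60.0° V = 14.75 - j25.55 V.
Step 5 — Current: I = V / Z = -0.00654 - j0.01767 A = 0.01884∠-110.3° A.
Step 6 — Complex power: S = V·I* = 0.3549 + j0.4277 VA.
Step 7 — Real power: P = Re(S) = 0.3549 W.
Step 8 — Reactive power: Q = Im(S) = 0.4277 VAR.
Step 9 — Apparent power: |S| = 0.5557 VA.
Step 10 — Power factor: PF = P/|S| = 0.6386 (lagging).

(a) P = 0.3549 W  (b) Q = 0.4277 VAR  (c) S = 0.5557 VA  (d) PF = 0.6386 (lagging)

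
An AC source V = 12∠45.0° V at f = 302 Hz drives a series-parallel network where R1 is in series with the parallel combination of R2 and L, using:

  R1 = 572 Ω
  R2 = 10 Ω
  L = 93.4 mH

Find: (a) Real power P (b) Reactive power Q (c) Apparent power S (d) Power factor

Step 1 — Angular frequency: ω = 2π·f = 2π·302 = 1898 rad/s.
Step 2 — Component impedances:
  R1: Z = R = 572 Ω
  R2: Z = R = 10 Ω
  L: Z = jωL = j·1898·0.0934 = 0 + j177.2 Ω
Step 3 — Parallel branch: R2 || L = 1/(1/R2 + 1/L) = 9.968 + j0.5625 Ω.
Step 4 — Series with R1: Z_total = R1 + (R2 || L) = 582 + j0.5625 Ω = 582∠0.1° Ω.
Step 5 — Source phasor: V = 12∠45.0° V = 8.485 + j8.485 V.
Step 6 — Current: I = V / Z = 0.01459 + j0.01457 A = 0.02062∠44.9° A.
Step 7 — Complex power: S = V·I* = 0.2474 + j0.0002391 VA.
Step 8 — Real power: P = Re(S) = 0.2474 W.
Step 9 — Reactive power: Q = Im(S) = 0.0002391 VAR.
Step 10 — Apparent power: |S| = 0.2474 VA.
Step 11 — Power factor: PF = P/|S| = 1 (lagging).

(a) P = 0.2474 W  (b) Q = 0.0002391 VAR  (c) S = 0.2474 VA  (d) PF = 1 (lagging)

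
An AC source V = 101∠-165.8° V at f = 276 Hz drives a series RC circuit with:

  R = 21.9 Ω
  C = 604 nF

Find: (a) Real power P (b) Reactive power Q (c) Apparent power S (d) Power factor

Step 1 — Angular frequency: ω = 2π·f = 2π·276 = 1734 rad/s.
Step 2 — Component impedances:
  R: Z = R = 21.9 Ω
  C: Z = 1/(jωC) = -j/(ω·C) = 0 - j954.7 Ω
Step 3 — Series combination: Z_total = R + C = 21.9 - j954.7 Ω = 955∠-88.7° Ω.
Step 4 — Source phasor: V = 101∠-165.8° V = -97.91 - j24.78 V.
Step 5 — Current: I = V / Z = 0.02359 - j0.1031 A = 0.1058∠-77.1° A.
Step 6 — Complex power: S = V·I* = 0.245 - j10.68 VA.
Step 7 — Real power: P = Re(S) = 0.245 W.
Step 8 — Reactive power: Q = Im(S) = -10.68 VAR.
Step 9 — Apparent power: |S| = 10.68 VA.
Step 10 — Power factor: PF = P/|S| = 0.02293 (leading).

(a) P = 0.245 W  (b) Q = -10.68 VAR  (c) S = 10.68 VA  (d) PF = 0.02293 (leading)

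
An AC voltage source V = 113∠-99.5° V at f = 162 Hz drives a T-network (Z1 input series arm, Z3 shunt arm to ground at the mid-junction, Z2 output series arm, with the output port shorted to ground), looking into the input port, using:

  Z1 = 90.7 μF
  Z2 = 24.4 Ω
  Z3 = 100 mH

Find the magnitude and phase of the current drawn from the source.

Step 1 — Angular frequency: ω = 2π·f = 2π·162 = 1018 rad/s.
Step 2 — Component impedances:
  Z1: Z = 1/(jωC) = -j/(ω·C) = 0 - j10.83 Ω
  Z2: Z = R = 24.4 Ω
  Z3: Z = jωL = j·1018·0.1 = 0 + j101.8 Ω
Step 3 — With the output port shorted to ground, the output series arm Z2 runs from the junction to ground; the shunt arm Z3 also runs from the junction to ground. They appear in parallel: Z3 || Z2 = 23.07 + j5.531 Ω.
Step 4 — Series with input arm Z1: Z_in = Z1 + (Z3 || Z2) = 23.07 - j5.301 Ω = 23.68∠-12.9° Ω.
Step 5 — Source phasor: V = 113∠-99.5° V = -18.65 - j111.5 V.
Step 6 — Ohm's law: I = V / Z_total = (-18.65 - j111.5) / (23.07 - j5.301) = 0.2862 - j4.764 A.
Step 7 — Convert to polar: |I| = 4.773 A, ∠I = -86.6°.

I = 4.773∠-86.6° A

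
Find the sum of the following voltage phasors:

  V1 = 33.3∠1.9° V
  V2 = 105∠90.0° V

Step 1 — Convert each phasor to rectangular form:
  V1 = 33.3·(cos(1.9°) + j·sin(1.9°)) = 33.28 + j1.104 V
  V2 = 105·(cos(90.0°) + j·sin(90.0°)) = 0 + j105 V
Step 2 — Sum components: V_total = 33.28 + j106.1 V.
Step 3 — Convert to polar: |V_total| = 111.2 V, ∠V_total = 72.6°.

V_total = 111.2∠72.6° V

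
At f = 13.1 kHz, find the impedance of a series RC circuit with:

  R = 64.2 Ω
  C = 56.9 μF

Step 1 — Angular frequency: ω = 2π·f = 2π·1.31e+04 = 8.231e+04 rad/s.
Step 2 — Component impedances:
  R: Z = R = 64.2 Ω
  C: Z = 1/(jωC) = -j/(ω·C) = 0 - j0.2135 Ω
Step 3 — Series combination: Z_total = R + C = 64.2 - j0.2135 Ω = 64.2∠-0.2° Ω.

Z = 64.2 - j0.2135 Ω = 64.2∠-0.2° Ω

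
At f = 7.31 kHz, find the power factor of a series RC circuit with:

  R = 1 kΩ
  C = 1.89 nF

Step 1 — Angular frequency: ω = 2π·f = 2π·7310 = 4.593e+04 rad/s.
Step 2 — Component impedances:
  R: Z = R = 1000 Ω
  C: Z = 1/(jωC) = -j/(ω·C) = 0 - j1.152e+04 Ω
Step 3 — Series combination: Z_total = R + C = 1000 - j1.152e+04 Ω = 1.156e+04∠-85.0° Ω.
Step 4 — Power factor: PF = cos(φ) = Re(Z)/|Z| = 1000/11563 = 0.08648.
Step 5 — Type: Im(Z) = -1.152e+04 ⇒ leading (phase φ = -85.0°).

PF = 0.08648 (leading, φ = -85.0°)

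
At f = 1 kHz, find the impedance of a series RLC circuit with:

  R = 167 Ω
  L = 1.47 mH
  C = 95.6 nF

Step 1 — Angular frequency: ω = 2π·f = 2π·1000 = 6283 rad/s.
Step 2 — Component impedances:
  R: Z = R = 167 Ω
  L: Z = jωL = j·6283·0.00147 = 0 + j9.236 Ω
  C: Z = 1/(jωC) = -j/(ω·C) = 0 - j1665 Ω
Step 3 — Series combination: Z_total = R + L + C = 167 - j1656 Ω = 1664∠-84.2° Ω.

Z = 167 - j1656 Ω = 1664∠-84.2° Ω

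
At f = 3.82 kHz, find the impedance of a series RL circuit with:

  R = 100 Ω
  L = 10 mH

Step 1 — Angular frequency: ω = 2π·f = 2π·3820 = 2.4e+04 rad/s.
Step 2 — Component impedances:
  R: Z = R = 100 Ω
  L: Z = jωL = j·2.4e+04·0.01 = 0 + j240 Ω
Step 3 — Series combination: Z_total = R + L = 100 + j240 Ω = 260∠67.4° Ω.

Z = 100 + j240 Ω = 260∠67.4° Ω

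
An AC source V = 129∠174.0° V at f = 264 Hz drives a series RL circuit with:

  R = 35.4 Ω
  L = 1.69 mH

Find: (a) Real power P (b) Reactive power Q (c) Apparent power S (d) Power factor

Step 1 — Angular frequency: ω = 2π·f = 2π·264 = 1659 rad/s.
Step 2 — Component impedances:
  R: Z = R = 35.4 Ω
  L: Z = jωL = j·1659·0.00169 = 0 + j2.803 Ω
Step 3 — Series combination: Z_total = R + L = 35.4 + j2.803 Ω = 35.51∠4.5° Ω.
Step 4 — Source phasor: V = 129∠174.0° V = -128.3 + j13.48 V.
Step 5 — Current: I = V / Z = -3.572 + j0.6637 A = 3.633∠169.5° A.
Step 6 — Complex power: S = V·I* = 467.2 + j36.99 VA.
Step 7 — Real power: P = Re(S) = 467.2 W.
Step 8 — Reactive power: Q = Im(S) = 36.99 VAR.
Step 9 — Apparent power: |S| = 468.6 VA.
Step 10 — Power factor: PF = P/|S| = 0.9969 (lagging).

(a) P = 467.2 W  (b) Q = 36.99 VAR  (c) S = 468.6 VA  (d) PF = 0.9969 (lagging)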